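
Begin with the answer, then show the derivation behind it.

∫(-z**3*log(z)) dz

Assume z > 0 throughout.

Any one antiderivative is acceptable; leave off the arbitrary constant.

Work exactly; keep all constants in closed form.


The answer is -z**4*log(z)/4 + z**4/16.
Step 1. Integrate ∫(-z**3*log(z)) dz by parts with u = log(z), dv = (-z**3) dz, so v = -z**4/4 [assuming z > 0]: now -z**4*log(z)/4 + ∫(z**3/4) dz.
Step 2. Evaluate the standard form: now -z**4*log(z)/4 + z**4/16.
Answer: -z**4*log(z)/4 + z**4/16.


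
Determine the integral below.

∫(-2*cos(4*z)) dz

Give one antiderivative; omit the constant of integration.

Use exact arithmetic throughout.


Answer: -sin(4*z)/2.


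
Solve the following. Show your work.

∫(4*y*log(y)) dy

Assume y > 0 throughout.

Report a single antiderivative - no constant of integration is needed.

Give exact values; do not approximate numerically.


Step 1. Integrate ∫(4*y*log(y)) dy by parts with u = log(y), dv = (4*y) dy, so v = 2*y**2 [assuming y > 0]: now 2*y**2*log(y) + ∫(-2*y) dy.
Step 2. Evaluate the standard form: now 2*y**2*log(y) - y**2.
Answer: 2*y**2*log(y) - y**2.


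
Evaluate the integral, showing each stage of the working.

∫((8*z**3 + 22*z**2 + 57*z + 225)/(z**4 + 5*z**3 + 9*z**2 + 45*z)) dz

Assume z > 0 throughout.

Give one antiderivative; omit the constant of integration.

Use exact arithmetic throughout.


Step 1. Decompose ∫((8*z**3 + 22*z**2 + 57*z + 225)/(z**4 + 5*z**3 + 9*z**2 + 45*z)) dz by partial fractions, (8*z**3 + 22*z**2 + 57*z + 225)/(z**4 + 5*z**3 + 9*z**2 + 45*z) = -3/(z**2 + 9) + 3/(z + 5) + 5/z: now ∫(5/z) dz + ∫(3/(z + 5)) dz + ∫(-3/(z**2 + 9)) dz.
Step 2. Evaluate the standard form [assuming z > -5]: now 3*log(z + 5) + ∫(5/z) dz + ∫(-3/(z**2 + 9)) dz.
Step 3. Evaluate the standard form [assuming z > 0]: now 5*log(z) + 3*log(z + 5) + ∫(-3/(z**2 + 9)) dz.
Step 4. Evaluate the standard form: now 5*log(z) + 3*log(z + 5) - atan(z/3).
Answer: 5*log(z) + 3*log(z + 5) - atan(z/3).


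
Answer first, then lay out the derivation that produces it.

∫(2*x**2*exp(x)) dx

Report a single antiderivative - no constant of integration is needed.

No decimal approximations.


The answer is 2*x**2*exp(x) - 4*x*exp(x) + 4*exp(x).
Step 1. Integrate ∫(2*x**2*exp(x)) dx by parts with u = x**2, dv = (2*exp(x)) dx, so v = 2*exp(x): now 2*x**2*exp(x) + ∫(-4*x*exp(x)) dx.
Step 2. Integrate ∫(-4*x*exp(x)) dx by parts with u = x, dv = (-4*exp(x)) dx, so v = -4*exp(x): now 2*x**2*exp(x) - 4*x*exp(x) + ∫(4*exp(x)) dx.
Step 3. Evaluate the standard form: now 2*x**2*exp(x) - 4*x*exp(x) + 4*exp(x).
Answer: 2*x**2*exp(x) - 4*x*exp(x) + 4*exp(x).


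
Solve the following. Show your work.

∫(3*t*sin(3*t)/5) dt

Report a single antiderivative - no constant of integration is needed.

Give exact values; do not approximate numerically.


Step 1. Integrate ∫(3*t*sin(3*t)/5) dt by parts with u = t, dv = (3*sin(3*t)/5) dt, so v = -cos(3*t)/5: now -t*cos(3*t)/5 + ∫(cos(3*t)/5) dt.
Step 2. Evaluate the standard form: now -t*cos(3*t)/5 + sin(3*t)/15.
Answer: -t*cos(3*t)/5 + sin(3*t)/15.


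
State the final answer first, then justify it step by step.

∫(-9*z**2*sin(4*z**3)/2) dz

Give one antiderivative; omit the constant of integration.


The answer is 3*cos(4*z**3)/8.
Step 1. Substitute u = z**3, turning ∫(-9*z**2*sin(4*z**3)/2) dz into ∫(-3*sin(4*u)/2) du: now ∫(-3*sin(4*u)/2) du.
Step 2. Evaluate the standard form: now 3*cos(4*u)/8.
Step 3. Substitute back u = z**3: now 3*cos(4*z**3)/8.
Answer: 3*cos(4*z**3)/8.


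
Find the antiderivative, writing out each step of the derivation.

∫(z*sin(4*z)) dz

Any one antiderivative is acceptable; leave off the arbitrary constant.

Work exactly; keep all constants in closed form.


Step 1. Integrate ∫(z*sin(4*z)) dz by parts with u = z, dv = (sin(4*z)) dz, so v = -cos(4*z)/4: now -z*cos(4*z)/4 + ∫(cos(4*z)/4) dz.
Step 2. Evaluate the standard form: now -z*cos(4*z)/4 + sin(4*z)/16.
Answer: -z*cos(4*z)/4 + sin(4*z)/16.


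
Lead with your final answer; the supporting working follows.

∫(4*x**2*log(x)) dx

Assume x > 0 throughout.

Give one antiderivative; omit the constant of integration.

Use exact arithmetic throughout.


The answer is 4*x**3*log(x)/3 - 4*x**3/9.
Step 1. Integrate ∫(4*x**2*log(x)) dx by parts with u = log(x), dv = (4*x**2) dx, so v = 4*x**3/3 [assuming x > 0]: now 4*x**3*log(x)/3 + ∫(-4*x**2/3) dx.
Step 2. Evaluate the standard form: now 4*x**3*log(x)/3 - 4*x**3/9.
Answer: 4*x**3*log(x)/3 - 4*x**3/9.


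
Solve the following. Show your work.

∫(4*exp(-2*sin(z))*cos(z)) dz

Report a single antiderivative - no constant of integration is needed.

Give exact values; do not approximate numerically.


Step 1. Substitute u = sin(z), turning ∫(4*exp(-2*sin(z))*cos(z)) dz into ∫(4*exp(-2*u)) du: now ∫(4*exp(-2*u)) du.
Step 2. Evaluate the standard form: now -2*exp(-2*u).
Step 3. Substitute back u = sin(z): now -2*exp(-2*sin(z)).
Answer: -2*exp(-2*sin(z)).


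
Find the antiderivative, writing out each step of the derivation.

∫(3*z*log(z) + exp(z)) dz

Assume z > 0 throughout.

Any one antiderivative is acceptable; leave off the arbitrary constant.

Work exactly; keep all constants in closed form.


Step 1. Rewrite: now ∫(3*z*log(z)) dz + ∫(exp(z)) dz.
Step 2. Integrate ∫(3*z*log(z)) dz by parts with u = log(z), dv = (3*z) dz, so v = 3*z**2/2 [assuming z > 0]: now 3*z**2*log(z)/2 + ∫(-3*z/2) dz + ∫(exp(z)) dz.
Step 3. Evaluate the standard form: now 3*z**2*log(z)/2 - 3*z**2/4 + ∫(exp(z)) dz.
Step 4. Evaluate the standard form: now 3*z**2*log(z)/2 - 3*z**2/4 + exp(z).
Answer: 3*z**2*log(z)/2 - 3*z**2/4 + exp(z).


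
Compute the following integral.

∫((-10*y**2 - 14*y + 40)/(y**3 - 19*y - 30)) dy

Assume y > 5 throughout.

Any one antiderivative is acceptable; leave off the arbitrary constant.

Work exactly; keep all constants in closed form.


Answer: -5*log(y - 5) - 4*log(y + 2) - log(y + 3).


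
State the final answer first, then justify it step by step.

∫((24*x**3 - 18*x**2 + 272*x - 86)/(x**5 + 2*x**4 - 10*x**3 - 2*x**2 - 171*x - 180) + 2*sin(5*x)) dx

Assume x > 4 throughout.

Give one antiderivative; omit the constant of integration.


The answer is 2*log(x - 4) + 2*log(x + 1) - 4*log(x + 5) - 2*cos(5*x)/5 - 2*atan(x/3)/3.
Step 1. Rewrite: now ∫((24*x**3 - 18*x**2 + 272*x - 86)/(x**5 + 2*x**4 - 10*x**3 - 2*x**2 - 171*x - 180)) dx + ∫(2*sin(5*x)) dx.
Step 2. Evaluate the standard form: now -2*cos(5*x)/5 + ∫((24*x**3 - 18*x**2 + 272*x - 86)/(x**5 + 2*x**4 - 10*x**3 - 2*x**2 - 171*x - 180)) dx.
Step 3. Decompose ∫((24*x**3 - 18*x**2 + 272*x - 86)/(x**5 + 2*x**4 - 10*x**3 - 2*x**2 - 171*x - 180)) dx by partial fractions, (24*x**3 - 18*x**2 + 272*x - 86)/(x**5 + 2*x**4 - 10*x**3 - 2*x**2 - 171*x - 180) = -2/(x**2 + 9) - 4/(x + 5) + 2/(x + 1) + 2/(x - 4): now -2*cos(5*x)/5 + ∫(2/(x - 4)) dx + ∫(2/(x + 1)) dx + ∫(-4/(x + 5)) dx + ∫(-2/(x**2 + 9)) dx.
Step 4. Evaluate the standard form [assuming x > 4]: now 2*log(x - 4) - 2*cos(5*x)/5 + ∫(2/(x + 1)) dx + ∫(-4/(x + 5)) dx + ∫(-2/(x**2 + 9)) dx.
Step 5. Evaluate the standard form [assuming x > -5]: now 2*log(x - 4) - 4*log(x + 5) - 2*cos(5*x)/5 + ∫(2/(x + 1)) dx + ∫(-2/(x**2 + 9)) dx.
Step 6. Evaluate the standard form [assuming x > -1]: now 2*log(x - 4) + 2*log(x + 1) - 4*log(x + 5) - 2*cos(5*x)/5 + ∫(-2/(x**2 + 9)) dx.
Step 7. Evaluate the standard form: now 2*log(x - 4) + 2*log(x + 1) - 4*log(x + 5) - 2*cos(5*x)/5 - 2*atan(x/3)/3.
Answer: 2*log(x - 4) + 2*log(x + 1) - 4*log(x + 5) - 2*cos(5*x)/5 - 2*atan(x/3)/3.


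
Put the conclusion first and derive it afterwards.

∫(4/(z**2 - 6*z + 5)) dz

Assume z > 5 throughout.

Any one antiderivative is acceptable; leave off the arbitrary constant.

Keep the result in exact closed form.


The answer is log(z - 5) - log(z - 1).
Step 1. Decompose ∫(4/(z**2 - 6*z + 5)) dz by partial fractions, 4/(z**2 - 6*z + 5) = -1/(z - 1) + 1/(z - 5): now ∫(1/(z - 5)) dz + ∫(-1/(z - 1)) dz.
Step 2. Evaluate the standard form [assuming z > 1]: now -log(z - 1) + ∫(1/(z - 5)) dz.
Step 3. Evaluate the standard form [assuming z > 5]: now log(z - 5) - log(z - 1).
Answer: log(z - 5) - log(z - 1).


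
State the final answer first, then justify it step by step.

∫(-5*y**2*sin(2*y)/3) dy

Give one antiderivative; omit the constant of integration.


The answer is 5*y**2*cos(2*y)/6 - 5*y*sin(2*y)/6 - 5*cos(2*y)/12.
Step 1. Integrate ∫(-5*y**2*sin(2*y)/3) dy by parts with u = y**2, dv = (-5*sin(2*y)/3) dy, so v = 5*cos(2*y)/6: now 5*y**2*cos(2*y)/6 + ∫(-5*y*cos(2*y)/3) dy.
Step 2. Integrate ∫(-5*y*cos(2*y)/3) dy by parts with u = y, dv = (-5*cos(2*y)/3) dy, so v = -5*sin(2*y)/6: now 5*y**2*cos(2*y)/6 - 5*y*sin(2*y)/6 + ∫(5*sin(2*y)/6) dy.
Step 3. Evaluate the standard form: now 5*y**2*cos(2*y)/6 - 5*y*sin(2*y)/6 - 5*cos(2*y)/12.
Answer: 5*y**2*cos(2*y)/6 - 5*y*sin(2*y)/6 - 5*cos(2*y)/12.


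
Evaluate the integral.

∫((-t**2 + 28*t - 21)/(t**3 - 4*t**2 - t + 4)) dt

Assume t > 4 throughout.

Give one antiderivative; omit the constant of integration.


Answer: 5*log(t - 4) - log(t - 1) - 5*log(t + 1).


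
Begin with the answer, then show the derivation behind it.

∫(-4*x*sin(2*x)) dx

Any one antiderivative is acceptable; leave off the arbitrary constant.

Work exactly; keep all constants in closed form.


The answer is 2*x*cos(2*x) - sin(2*x).
Step 1. Integrate ∫(-4*x*sin(2*x)) dx by parts with u = x, dv = (-4*sin(2*x)) dx, so v = 2*cos(2*x): now 2*x*cos(2*x) + ∫(-2*cos(2*x)) dx.
Step 2. Evaluate the standard form: now 2*x*cos(2*x) - sin(2*x).
Answer: 2*x*cos(2*x) - sin(2*x).


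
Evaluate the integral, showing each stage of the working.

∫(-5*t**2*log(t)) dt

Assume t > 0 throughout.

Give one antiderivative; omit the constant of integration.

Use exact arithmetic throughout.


Step 1. Integrate ∫(-5*t**2*log(t)) dt by parts with u = log(t), dv = (-5*t**2) dt, so v = -5*t**3/3 [assuming t > 0]: now -5*t**3*log(t)/3 + ∫(5*t**2/3) dt.
Step 2. Evaluate the standard form: now -5*t**3*log(t)/3 + 5*t**3/9.
Answer: -5*t**3*log(t)/3 + 5*t**3/9.


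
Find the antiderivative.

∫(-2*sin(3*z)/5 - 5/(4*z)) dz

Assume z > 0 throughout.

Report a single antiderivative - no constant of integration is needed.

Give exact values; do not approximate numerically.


Answer: -5*log(z)/4 + 2*cos(3*z)/15.


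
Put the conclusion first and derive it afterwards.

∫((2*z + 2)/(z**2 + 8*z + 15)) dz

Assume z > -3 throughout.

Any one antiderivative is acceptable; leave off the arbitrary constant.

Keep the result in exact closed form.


The answer is -2*log(z + 3) + 4*log(z + 5).
Step 1. Decompose ∫((2*z + 2)/(z**2 + 8*z + 15)) dz by partial fractions, (2*z + 2)/(z**2 + 8*z + 15) = 4/(z + 5) - 2/(z + 3): now ∫(-2/(z + 3)) dz + ∫(4/(z + 5)) dz.
Step 2. Evaluate the standard form [assuming z > -5]: now 4*log(z + 5) + ∫(-2/(z + 3)) dz.
Step 3. Evaluate the standard form [assuming z > -3]: now -2*log(z + 3) + 4*log(z + 5).
Answer: -2*log(z + 3) + 4*log(z + 5).


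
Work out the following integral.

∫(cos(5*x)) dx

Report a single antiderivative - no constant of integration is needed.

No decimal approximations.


Answer: sin(5*x)/5.


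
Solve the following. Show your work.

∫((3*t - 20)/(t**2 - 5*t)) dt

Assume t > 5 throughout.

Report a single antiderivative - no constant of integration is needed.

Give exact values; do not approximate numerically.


Step 1. Decompose ∫((3*t - 20)/(t**2 - 5*t)) dt by partial fractions, (3*t - 20)/(t**2 - 5*t) = -1/(t - 5) + 4/t: now ∫(4/t) dt + ∫(-1/(t - 5)) dt.
Step 2. Evaluate the standard form [assuming t > 0]: now 4*log(t) + ∫(-1/(t - 5)) dt.
Step 3. Evaluate the standard form [assuming t > 5]: now 4*log(t) - log(t - 5).
Answer: 4*log(t) - log(t - 5).


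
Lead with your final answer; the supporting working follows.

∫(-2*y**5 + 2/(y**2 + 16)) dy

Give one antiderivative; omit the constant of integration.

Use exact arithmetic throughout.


The answer is -y**6/3 + atan(y/4)/2.
Step 1. Rewrite: now ∫(-2*y**5) dy + ∫(2/(y**2 + 16)) dy.
Step 2. Evaluate the standard form: now -y**6/3 + ∫(2/(y**2 + 16)) dy.
Step 3. Evaluate the standard form: now -y**6/3 + atan(y/4)/2.
Answer: -y**6/3 + atan(y/4)/2.


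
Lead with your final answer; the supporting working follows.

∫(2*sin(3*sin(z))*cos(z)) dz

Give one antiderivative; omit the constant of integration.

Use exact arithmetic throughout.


The answer is -2*cos(3*sin(z))/3.
Step 1. Substitute u = sin(z), turning ∫(2*sin(3*sin(z))*cos(z)) dz into ∫(2*sin(3*u)) du: now ∫(2*sin(3*u)) du.
Step 2. Evaluate the standard form: now -2*cos(3*u)/3.
Step 3. Substitute back u = sin(z): now -2*cos(3*sin(z))/3.
Answer: -2*cos(3*sin(z))/3.


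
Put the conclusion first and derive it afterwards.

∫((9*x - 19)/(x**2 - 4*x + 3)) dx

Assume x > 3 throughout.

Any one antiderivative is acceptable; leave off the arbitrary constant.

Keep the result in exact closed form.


The answer is 4*log(x - 3) + 5*log(x - 1).
Step 1. Decompose ∫((9*x - 19)/(x**2 - 4*x + 3)) dx by partial fractions, (9*x - 19)/(x**2 - 4*x + 3) = 5/(x - 1) + 4/(x - 3): now ∫(4/(x - 3)) dx + ∫(5/(x - 1)) dx.
Step 2. Evaluate the standard form [assuming x > 3]: now 4*log(x - 3) + ∫(5/(x - 1)) dx.
Step 3. Evaluate the standard form [assuming x > 1]: now 4*log(x - 3) + 5*log(x - 1).
Answer: 4*log(x - 3) + 5*log(x - 1).


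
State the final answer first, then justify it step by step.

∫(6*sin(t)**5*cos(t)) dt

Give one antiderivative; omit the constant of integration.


The answer is sin(t)**6.
Step 1. Substitute u = sin(t), turning ∫(6*sin(t)**5*cos(t)) dt into ∫(6*u**5) du: now ∫(6*u**5) du.
Step 2. Evaluate the standard form: now u**6.
Step 3. Substitute back u = sin(t): now sin(t)**6.
Answer: sin(t)**6.


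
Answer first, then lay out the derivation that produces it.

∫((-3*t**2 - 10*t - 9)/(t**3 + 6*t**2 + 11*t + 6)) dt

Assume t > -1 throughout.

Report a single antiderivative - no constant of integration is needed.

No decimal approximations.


The answer is -log(t + 1) + log(t + 2) - 3*log(t + 3).
Step 1. Decompose ∫((-3*t**2 - 10*t - 9)/(t**3 + 6*t**2 + 11*t + 6)) dt by partial fractions, (-3*t**2 - 10*t - 9)/(t**3 + 6*t**2 + 11*t + 6) = -3/(t + 3) + 1/(t + 2) - 1/(t + 1): now ∫(-1/(t + 1)) dt + ∫(1/(t + 2)) dt + ∫(-3/(t + 3)) dt.
Step 2. Evaluate the standard form [assuming t > -2]: now log(t + 2) + ∫(-1/(t + 1)) dt + ∫(-3/(t + 3)) dt.
Step 3. Evaluate the standard form [assuming t > -1]: now -log(t + 1) + log(t + 2) + ∫(-3/(t + 3)) dt.
Step 4. Evaluate the standard form [assuming t > -3]: now -log(t + 1) + log(t + 2) - 3*log(t + 3).
Answer: -log(t + 1) + log(t + 2) - 3*log(t + 3).


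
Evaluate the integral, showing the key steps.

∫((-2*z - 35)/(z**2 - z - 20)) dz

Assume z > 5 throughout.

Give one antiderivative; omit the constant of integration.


Step 1. Decompose ∫((-2*z - 35)/(z**2 - z - 20)) dz by partial fractions, (-2*z - 35)/(z**2 - z - 20) = 3/(z + 4) - 5/(z - 5): now ∫(-5/(z - 5)) dz + ∫(3/(z + 4)) dz.
Step 2. Evaluate the standard form [assuming z > -4]: now 3*log(z + 4) + ∫(-5/(z - 5)) dz.
Step 3. Evaluate the standard form [assuming z > 5]: now -5*log(z - 5) + 3*log(z + 4).
Answer: -5*log(z - 5) + 3*log(z + 4).


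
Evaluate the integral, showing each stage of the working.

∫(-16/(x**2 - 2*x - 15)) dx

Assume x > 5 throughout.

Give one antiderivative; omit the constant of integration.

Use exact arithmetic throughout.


Step 1. Decompose ∫(-16/(x**2 - 2*x - 15)) dx by partial fractions, -16/(x**2 - 2*x - 15) = 2/(x + 3) - 2/(x - 5): now ∫(-2/(x - 5)) dx + ∫(2/(x + 3)) dx.
Step 2. Evaluate the standard form [assuming x > 5]: now -2*log(x - 5) + ∫(2/(x + 3)) dx.
Step 3. Evaluate the standard form [assuming x > -3]: now -2*log(x - 5) + 2*log(x + 3).
Answer: -2*log(x - 5) + 2*log(x + 3).


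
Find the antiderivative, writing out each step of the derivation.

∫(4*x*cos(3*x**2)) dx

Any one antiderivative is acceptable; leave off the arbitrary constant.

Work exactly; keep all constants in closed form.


Step 1. Substitute u = x**2, turning ∫(4*x*cos(3*x**2)) dx into ∫(2*cos(3*u)) du: now ∫(2*cos(3*u)) du.
Step 2. Evaluate the standard form: now 2*sin(3*u)/3.
Step 3. Substitute back u = x**2: now 2*sin(3*x**2)/3.
Answer: 2*sin(3*x**2)/3.


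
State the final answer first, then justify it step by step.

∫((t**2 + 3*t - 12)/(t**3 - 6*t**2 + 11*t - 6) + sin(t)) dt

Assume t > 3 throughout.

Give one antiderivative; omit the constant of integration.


The answer is 3*log(t - 3) + 2*log(t - 2) - 4*log(t - 1) - cos(t).
Step 1. Rewrite: now ∫((t**2 + 3*t - 12)/(t**3 - 6*t**2 + 11*t - 6)) dt + ∫(sin(t)) dt.
Step 2. Decompose ∫((t**2 + 3*t - 12)/(t**3 - 6*t**2 + 11*t - 6)) dt by partial fractions, (t**2 + 3*t - 12)/(t**3 - 6*t**2 + 11*t - 6) = -4/(t - 1) + 2/(t - 2) + 3/(t - 3): now ∫(3/(t - 3)) dt + ∫(2/(t - 2)) dt + ∫(-4/(t - 1)) dt + ∫(sin(t)) dt.
Step 3. Evaluate the standard form [assuming t > 3]: now 3*log(t - 3) + ∫(2/(t - 2)) dt + ∫(-4/(t - 1)) dt + ∫(sin(t)) dt.
Step 4. Evaluate the standard form [assuming t > 2]: now 3*log(t - 3) + 2*log(t - 2) + ∫(-4/(t - 1)) dt + ∫(sin(t)) dt.
Step 5. Evaluate the standard form [assuming t > 1]: now 3*log(t - 3) + 2*log(t - 2) - 4*log(t - 1) + ∫(sin(t)) dt.
Step 6. Evaluate the standard form: now 3*log(t - 3) + 2*log(t - 2) - 4*log(t - 1) - cos(t).
Answer: 3*log(t - 3) + 2*log(t - 2) - 4*log(t - 1) - cos(t).


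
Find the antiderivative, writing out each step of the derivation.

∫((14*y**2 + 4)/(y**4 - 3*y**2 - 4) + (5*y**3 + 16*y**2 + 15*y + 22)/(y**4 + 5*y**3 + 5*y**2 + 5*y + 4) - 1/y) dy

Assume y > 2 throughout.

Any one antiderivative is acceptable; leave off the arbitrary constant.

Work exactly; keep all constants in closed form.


Step 1. Rewrite: now ∫(-1/y) dy + ∫((14*y**2 + 4)/(y**4 - 3*y**2 - 4)) dy + ∫((5*y**3 + 16*y**2 + 15*y + 22)/(y**4 + 5*y**3 + 5*y**2 + 5*y + 4)) dy.
Step 2. Decompose ∫((14*y**2 + 4)/(y**4 - 3*y**2 - 4)) dy by partial fractions, (14*y**2 + 4)/(y**4 - 3*y**2 - 4) = 2/(y**2 + 1) - 3/(y + 2) + 3/(y - 2): now ∫(-1/y) dy + ∫((5*y**3 + 16*y**2 + 15*y + 22)/(y**4 + 5*y**3 + 5*y**2 + 5*y + 4)) dy + ∫(3/(y - 2)) dy + ∫(-3/(y + 2)) dy + ∫(2/(y**2 + 1)) dy.
Step 3. Evaluate the standard form [assuming y > 2]: now 3*log(y - 2) + ∫(-1/y) dy + ∫((5*y**3 + 16*y**2 + 15*y + 22)/(y**4 + 5*y**3 + 5*y**2 + 5*y + 4)) dy + ∫(-3/(y + 2)) dy + ∫(2/(y**2 + 1)) dy.
Step 4. Evaluate the standard form [assuming y > -2]: now 3*log(y - 2) - 3*log(y + 2) + ∫(-1/y) dy + ∫((5*y**3 + 16*y**2 + 15*y + 22)/(y**4 + 5*y**3 + 5*y**2 + 5*y + 4)) dy + ∫(2/(y**2 + 1)) dy.
Step 5. Evaluate the standard form: now 3*log(y - 2) - 3*log(y + 2) + 2*atan(y) + ∫(-1/y) dy + ∫((5*y**3 + 16*y**2 + 15*y + 22)/(y**4 + 5*y**3 + 5*y**2 + 5*y + 4)) dy.
Step 6. Evaluate the standard form [assuming y > 0]: now -log(y) + 3*log(y - 2) - 3*log(y + 2) + 2*atan(y) + ∫((5*y**3 + 16*y**2 + 15*y + 22)/(y**4 + 5*y**3 + 5*y**2 + 5*y + 4)) dy.
Step 7. Decompose ∫((5*y**3 + 16*y**2 + 15*y + 22)/(y**4 + 5*y**3 + 5*y**2 + 5*y + 4)) dy by partial fractions, (5*y**3 + 16*y**2 + 15*y + 22)/(y**4 + 5*y**3 + 5*y**2 + 5*y + 4) = 2/(y**2 + 1) + 2/(y + 4) + 3/(y + 1): now -log(y) + 3*log(y - 2) - 3*log(y + 2) + 2*atan(y) + ∫(3/(y + 1)) dy + ∫(2/(y + 4)) dy + ∫(2/(y**2 + 1)) dy.
Step 8. Evaluate the standard form [assuming y > -1]: now -log(y) + 3*log(y - 2) + 3*log(y + 1) - 3*log(y + 2) + 2*atan(y) + ∫(2/(y + 4)) dy + ∫(2/(y**2 + 1)) dy.
Step 9. Evaluate the standard form [assuming y > -4]: now -log(y) + 3*log(y - 2) + 3*log(y + 1) - 3*log(y + 2) + 2*log(y + 4) + 2*atan(y) + ∫(2/(y**2 + 1)) dy.
Step 10. Evaluate the standard form: now -log(y) + 3*log(y - 2) + 3*log(y + 1) - 3*log(y + 2) + 2*log(y + 4) + 4*atan(y).
Answer: -log(y) + 3*log(y - 2) + 3*log(y + 1) - 3*log(y + 2) + 2*log(y + 4) + 4*atan(y).


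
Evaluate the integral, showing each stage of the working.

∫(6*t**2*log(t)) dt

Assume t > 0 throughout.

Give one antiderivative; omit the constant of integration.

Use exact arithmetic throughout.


Step 1. Integrate ∫(6*t**2*log(t)) dt by parts with u = log(t), dv = (6*t**2) dt, so v = 2*t**3 [assuming t > 0]: now 2*t**3*log(t) + ∫(-2*t**2) dt.
Step 2. Evaluate the standard form: now 2*t**3*log(t) - 2*t**3/3.
Answer: 2*t**3*log(t) - 2*t**3/3.


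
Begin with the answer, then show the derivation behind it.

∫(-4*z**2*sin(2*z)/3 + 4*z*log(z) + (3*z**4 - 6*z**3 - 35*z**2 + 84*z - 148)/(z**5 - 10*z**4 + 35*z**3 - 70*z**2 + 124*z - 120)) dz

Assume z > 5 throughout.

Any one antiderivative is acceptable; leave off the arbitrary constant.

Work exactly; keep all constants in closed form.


The answer is 2*z**2*log(z) + 2*z**2*cos(2*z)/3 - z**2 - 2*z*sin(2*z)/3 + 3*log(z - 5) + 5*log(z - 3) - 5*log(z - 2) - cos(2*z)/3 + 2*atan(z/2).
Step 1. Rewrite: now ∫(4*z*log(z)) dz + ∫(-4*z**2*sin(2*z)/3) dz + ∫((3*z**4 - 6*z**3 - 35*z**2 + 84*z - 148)/(z**5 - 10*z**4 + 35*z**3 - 70*z**2 + 124*z - 120)) dz.
Step 2. Decompose ∫((3*z**4 - 6*z**3 - 35*z**2 + 84*z - 148)/(z**5 - 10*z**4 + 35*z**3 - 70*z**2 + 124*z - 120)) dz by partial fractions, (3*z**4 - 6*z**3 - 35*z**2 + 84*z - 148)/(z**5 - 10*z**4 + 35*z**3 - 70*z**2 + 124*z - 120) = 4/(z**2 + 4) - 5/(z - 2) + 5/(z - 3) + 3/(z - 5): now ∫(4*z*log(z)) dz + ∫(-4*z**2*sin(2*z)/3) dz + ∫(3/(z - 5)) dz + ∫(5/(z - 3)) dz + ∫(-5/(z - 2)) dz + ∫(4/(z**2 + 4)) dz.
Step 3. Evaluate the standard form [assuming z > 2]: now -5*log(z - 2) + ∫(4*z*log(z)) dz + ∫(-4*z**2*sin(2*z)/3) dz + ∫(3/(z - 5)) dz + ∫(5/(z - 3)) dz + ∫(4/(z**2 + 4)) dz.
Step 4. Evaluate the standard form [assuming z > 5]: now 3*log(z - 5) - 5*log(z - 2) + ∫(4*z*log(z)) dz + ∫(-4*z**2*sin(2*z)/3) dz + ∫(5/(z - 3)) dz + ∫(4/(z**2 + 4)) dz.
Step 5. Evaluate the standard form [assuming z > 3]: now 3*log(z - 5) + 5*log(z - 3) - 5*log(z - 2) + ∫(4*z*log(z)) dz + ∫(-4*z**2*sin(2*z)/3) dz + ∫(4/(z**2 + 4)) dz.
Step 6. Evaluate the standard form: now 3*log(z - 5) + 5*log(z - 3) - 5*log(z - 2) + 2*atan(z/2) + ∫(4*z*log(z)) dz + ∫(-4*z**2*sin(2*z)/3) dz.
Step 7. Integrate ∫(-4*z**2*sin(2*z)/3) dz by parts with u = z**2, dv = (-4*sin(2*z)/3) dz, so v = 2*cos(2*z)/3: now 2*z**2*cos(2*z)/3 + 3*log(z - 5) + 5*log(z - 3) - 5*log(z - 2) + 2*atan(z/2) + ∫(4*z*log(z)) dz + ∫(-4*z*cos(2*z)/3) dz.
Step 8. Integrate ∫(-4*z*cos(2*z)/3) dz by parts with u = z, dv = (-4*cos(2*z)/3) dz, so v = -2*sin(2*z)/3: now 2*z**2*cos(2*z)/3 - 2*z*sin(2*z)/3 + 3*log(z - 5) + 5*log(z - 3) - 5*log(z - 2) + 2*atan(z/2) + ∫(4*z*log(z)) dz + ∫(2*sin(2*z)/3) dz.
Step 9. Evaluate the standard form: now 2*z**2*cos(2*z)/3 - 2*z*sin(2*z)/3 + 3*log(z - 5) + 5*log(z - 3) - 5*log(z - 2) - cos(2*z)/3 + 2*atan(z/2) + ∫(4*z*log(z)) dz.
Step 10. Integrate ∫(4*z*log(z)) dz by parts with u = log(z), dv = (4*z) dz, so v = 2*z**2 [assuming z > 0]: now 2*z**2*log(z) + 2*z**2*cos(2*z)/3 - 2*z*sin(2*z)/3 + 3*log(z - 5) + 5*log(z - 3) - 5*log(z - 2) - cos(2*z)/3 + 2*atan(z/2) + ∫(-2*z) dz.
Step 11. Evaluate the standard form: now 2*z**2*log(z) + 2*z**2*cos(2*z)/3 - z**2 - 2*z*sin(2*z)/3 + 3*log(z - 5) + 5*log(z - 3) - 5*log(z - 2) - cos(2*z)/3 + 2*atan(z/2).
Answer: 2*z**2*log(z) + 2*z**2*cos(2*z)/3 - z**2 - 2*z*sin(2*z)/3 + 3*log(z - 5) + 5*log(z - 3) - 5*log(z - 2) - cos(2*z)/3 + 2*atan(z/2).


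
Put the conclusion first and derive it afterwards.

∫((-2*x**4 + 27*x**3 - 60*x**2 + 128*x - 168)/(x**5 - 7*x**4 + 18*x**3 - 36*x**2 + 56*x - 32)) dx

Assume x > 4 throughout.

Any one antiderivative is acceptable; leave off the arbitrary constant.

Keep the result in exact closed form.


The answer is 5*log(x - 4) - 2*log(x - 2) - 5*log(x - 1) + atan(x/2).
Step 1. Decompose ∫((-2*x**4 + 27*x**3 - 60*x**2 + 128*x - 168)/(x**5 - 7*x**4 + 18*x**3 - 36*x**2 + 56*x - 32)) dx by partial fractions, (-2*x**4 + 27*x**3 - 60*x**2 + 128*x - 168)/(x**5 - 7*x**4 + 18*x**3 - 36*x**2 + 56*x - 32) = 2/(x**2 + 4) - 5/(x - 1) - 2/(x - 2) + 5/(x - 4): now ∫(5/(x - 4)) dx + ∫(-2/(x - 2)) dx + ∫(-5/(x - 1)) dx + ∫(2/(x**2 + 4)) dx.
Step 2. Evaluate the standard form [assuming x > 4]: now 5*log(x - 4) + ∫(-2/(x - 2)) dx + ∫(-5/(x - 1)) dx + ∫(2/(x**2 + 4)) dx.
Step 3. Evaluate the standard form [assuming x > 1]: now 5*log(x - 4) - 5*log(x - 1) + ∫(-2/(x - 2)) dx + ∫(2/(x**2 + 4)) dx.
Step 4. Evaluate the standard form [assuming x > 2]: now 5*log(x - 4) - 2*log(x - 2) - 5*log(x - 1) + ∫(2/(x**2 + 4)) dx.
Step 5. Evaluate the standard form: now 5*log(x - 4) - 2*log(x - 2) - 5*log(x - 1) + atan(x/2).
Answer: 5*log(x - 4) - 2*log(x - 2) - 5*log(x - 1) + atan(x/2).


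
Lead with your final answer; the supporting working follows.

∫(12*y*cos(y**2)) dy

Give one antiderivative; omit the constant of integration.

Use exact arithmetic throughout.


The answer is 6*sin(y**2).
Step 1. Substitute u = y**2, turning ∫(12*y*cos(y**2)) dy into ∫(6*cos(u)) du: now ∫(6*cos(u)) du.
Step 2. Evaluate the standard form: now 6*sin(u).
Step 3. Substitute back u = y**2: now 6*sin(y**2).
Answer: 6*sin(y**2).


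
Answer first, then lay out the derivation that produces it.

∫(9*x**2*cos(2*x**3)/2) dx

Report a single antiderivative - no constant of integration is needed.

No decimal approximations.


The answer is 3*sin(2*x**3)/4.
Step 1. Substitute u = x**3, turning ∫(9*x**2*cos(2*x**3)/2) dx into ∫(3*cos(2*u)/2) du: now ∫(3*cos(2*u)/2) du.
Step 2. Evaluate the standard form: now 3*sin(2*u)/4.
Step 3. Substitute back u = x**3: now 3*sin(2*x**3)/4.
Answer: 3*sin(2*x**3)/4.


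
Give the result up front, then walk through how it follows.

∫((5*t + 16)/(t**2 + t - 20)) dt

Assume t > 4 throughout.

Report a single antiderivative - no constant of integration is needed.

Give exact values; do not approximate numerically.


The answer is 4*log(t - 4) + log(t + 5).
Step 1. Decompose ∫((5*t + 16)/(t**2 + t - 20)) dt by partial fractions, (5*t + 16)/(t**2 + t - 20) = 1/(t + 5) + 4/(t - 4): now ∫(4/(t - 4)) dt + ∫(1/(t + 5)) dt.
Step 2. Evaluate the standard form [assuming t > -5]: now log(t + 5) + ∫(4/(t - 4)) dt.
Step 3. Evaluate the standard form [assuming t > 4]: now 4*log(t - 4) + log(t + 5).
Answer: 4*log(t - 4) + log(t + 5).


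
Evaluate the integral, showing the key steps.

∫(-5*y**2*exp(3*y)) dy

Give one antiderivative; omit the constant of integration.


Step 1. Integrate ∫(-5*y**2*exp(3*y)) dy by parts with u = y**2, dv = (-5*exp(3*y)) dy, so v = -5*exp(3*y)/3: now -5*y**2*exp(3*y)/3 + ∫(10*y*exp(3*y)/3) dy.
Step 2. Integrate ∫(10*y*exp(3*y)/3) dy by parts with u = y, dv = (10*exp(3*y)/3) dy, so v = 10*exp(3*y)/9: now -5*y**2*exp(3*y)/3 + 10*y*exp(3*y)/9 + ∫(-10*exp(3*y)/9) dy.
Step 3. Evaluate the standard form: now -5*y**2*exp(3*y)/3 + 10*y*exp(3*y)/9 - 10*exp(3*y)/27.
Answer: -5*y**2*exp(3*y)/3 + 10*y*exp(3*y)/9 - 10*exp(3*y)/27.


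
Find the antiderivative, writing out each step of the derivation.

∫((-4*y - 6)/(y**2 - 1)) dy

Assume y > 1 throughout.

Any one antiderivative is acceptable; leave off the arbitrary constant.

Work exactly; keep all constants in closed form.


Step 1. Decompose ∫((-4*y - 6)/(y**2 - 1)) dy by partial fractions, (-4*y - 6)/(y**2 - 1) = 1/(y + 1) - 5/(y - 1): now ∫(-5/(y - 1)) dy + ∫(1/(y + 1)) dy.
Step 2. Evaluate the standard form [assuming y > -1]: now log(y + 1) + ∫(-5/(y - 1)) dy.
Step 3. Evaluate the standard form [assuming y > 1]: now -5*log(y - 1) + log(y + 1).
Answer: -5*log(y - 1) + log(y + 1).


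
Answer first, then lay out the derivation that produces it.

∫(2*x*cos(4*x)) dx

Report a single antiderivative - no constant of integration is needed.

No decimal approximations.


The answer is x*sin(4*x)/2 + cos(4*x)/8.
Step 1. Integrate ∫(2*x*cos(4*x)) dx by parts with u = x, dv = (2*cos(4*x)) dx, so v = sin(4*x)/2: now x*sin(4*x)/2 + ∫(-sin(4*x)/2) dx.
Step 2. Evaluate the standard form: now x*sin(4*x)/2 + cos(4*x)/8.
Answer: x*sin(4*x)/2 + cos(4*x)/8.


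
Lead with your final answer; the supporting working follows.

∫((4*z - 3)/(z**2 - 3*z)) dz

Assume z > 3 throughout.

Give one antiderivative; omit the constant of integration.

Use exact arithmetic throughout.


The answer is log(z) + 3*log(z - 3).
Step 1. Decompose ∫((4*z - 3)/(z**2 - 3*z)) dz by partial fractions, (4*z - 3)/(z**2 - 3*z) = 3/(z - 3) + 1/z: now ∫(1/z) dz + ∫(3/(z - 3)) dz.
Step 2. Evaluate the standard form [assuming z > 3]: now 3*log(z - 3) + ∫(1/z) dz.
Step 3. Evaluate the standard form [assuming z > 0]: now log(z) + 3*log(z - 3).
Answer: log(z) + 3*log(z - 3).


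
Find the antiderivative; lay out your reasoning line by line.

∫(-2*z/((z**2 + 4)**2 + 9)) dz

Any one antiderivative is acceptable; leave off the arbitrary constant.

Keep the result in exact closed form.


Step 1. Substitute u = z**2 + 4, turning ∫(-2*z/((z**2 + 4)**2 + 9)) dz into ∫(-1/(u**2 + 9)) du: now ∫(-1/(u**2 + 9)) du.
Step 2. Evaluate the standard form: now -atan(u/3)/3.
Step 3. Substitute back u = z**2 + 4: now -atan(z**2/3 + 4/3)/3.
Answer: -atan(z**2/3 + 4/3)/3.


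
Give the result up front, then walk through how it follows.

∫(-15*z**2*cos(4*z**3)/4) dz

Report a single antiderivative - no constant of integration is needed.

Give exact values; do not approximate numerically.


The answer is -5*sin(4*z**3)/16.
Step 1. Substitute u = z**3, turning ∫(-15*z**2*cos(4*z**3)/4) dz into ∫(-5*cos(4*u)/4) du: now ∫(-5*cos(4*u)/4) du.
Step 2. Evaluate the standard form: now -5*sin(4*u)/16.
Step 3. Substitute back u = z**3: now -5*sin(4*z**3)/16.
Answer: -5*sin(4*z**3)/16.


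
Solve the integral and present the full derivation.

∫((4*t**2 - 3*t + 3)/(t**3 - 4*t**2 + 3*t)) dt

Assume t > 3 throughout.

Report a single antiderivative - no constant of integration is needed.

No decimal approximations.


Step 1. Decompose ∫((4*t**2 - 3*t + 3)/(t**3 - 4*t**2 + 3*t)) dt by partial fractions, (4*t**2 - 3*t + 3)/(t**3 - 4*t**2 + 3*t) = -2/(t - 1) + 5/(t - 3) + 1/t: now ∫(1/t) dt + ∫(5/(t - 3)) dt + ∫(-2/(t - 1)) dt.
Step 2. Evaluate the standard form [assuming t > 3]: now 5*log(t - 3) + ∫(1/t) dt + ∫(-2/(t - 1)) dt.
Step 3. Evaluate the standard form [assuming t > 0]: now log(t) + 5*log(t - 3) + ∫(-2/(t - 1)) dt.
Step 4. Evaluate the standard form [assuming t > 1]: now log(t) + 5*log(t - 3) - 2*log(t - 1).
Answer: log(t) + 5*log(t - 3) - 2*log(t - 1).


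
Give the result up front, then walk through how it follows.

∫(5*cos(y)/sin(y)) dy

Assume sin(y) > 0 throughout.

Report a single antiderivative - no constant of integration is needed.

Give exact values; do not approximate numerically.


The answer is 5*log(sin(y)).
Step 1. Substitute u = sin(y), turning ∫(5*cos(y)/sin(y)) dy into ∫(5/u) du: now ∫(5/u) du.
Step 2. Evaluate the standard form [assuming u > 0]: now 5*log(u).
Step 3. Substitute back u = sin(y): now 5*log(sin(y)).
Answer: 5*log(sin(y)).


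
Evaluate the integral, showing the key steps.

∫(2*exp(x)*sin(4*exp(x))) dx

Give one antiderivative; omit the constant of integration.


Step 1. Substitute u = exp(x), turning ∫(2*exp(x)*sin(4*exp(x))) dx into ∫(2*sin(4*u)) du: now ∫(2*sin(4*u)) du.
Step 2. Evaluate the standard form: now -cos(4*u)/2.
Step 3. Substitute back u = exp(x): now -cos(4*exp(x))/2.
Answer: -cos(4*exp(x))/2.


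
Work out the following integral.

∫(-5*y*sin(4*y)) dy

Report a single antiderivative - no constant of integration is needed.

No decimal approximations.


Answer: 5*y*cos(4*y)/4 - 5*sin(4*y)/16.


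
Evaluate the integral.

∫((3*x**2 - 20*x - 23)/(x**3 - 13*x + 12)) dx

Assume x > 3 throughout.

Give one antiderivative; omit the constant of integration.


Answer: -4*log(x - 3) + 4*log(x - 1) + 3*log(x + 4).


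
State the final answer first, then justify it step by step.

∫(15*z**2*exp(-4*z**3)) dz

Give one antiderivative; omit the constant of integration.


The answer is -5*exp(-4*z**3)/4.
Step 1. Substitute u = z**3, turning ∫(15*z**2*exp(-4*z**3)) dz into ∫(5*exp(-4*u)) du: now ∫(5*exp(-4*u)) du.
Step 2. Evaluate the standard form: now -5*exp(-4*u)/4.
Step 3. Substitute back u = z**3: now -5*exp(-4*z**3)/4.
Answer: -5*exp(-4*z**3)/4.


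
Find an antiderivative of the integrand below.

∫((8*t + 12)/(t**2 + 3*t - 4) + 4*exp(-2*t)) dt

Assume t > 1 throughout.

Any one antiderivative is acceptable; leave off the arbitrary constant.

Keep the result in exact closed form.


Answer: 4*log(t - 1) + 4*log(t + 4) - 2*exp(-2*t).


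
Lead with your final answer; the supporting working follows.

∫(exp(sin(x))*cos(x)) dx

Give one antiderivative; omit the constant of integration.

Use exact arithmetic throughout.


The answer is exp(sin(x)).
Step 1. Substitute u = sin(x), turning ∫(exp(sin(x))*cos(x)) dx into ∫(exp(u)) du: now ∫(exp(u)) du.
Step 2. Evaluate the standard form: now exp(u).
Step 3. Substitute back u = sin(x): now exp(sin(x)).
Answer: exp(sin(x)).


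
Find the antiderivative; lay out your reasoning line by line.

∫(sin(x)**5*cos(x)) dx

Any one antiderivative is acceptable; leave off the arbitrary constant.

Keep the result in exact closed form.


Step 1. Substitute u = sin(x), turning ∫(sin(x)**5*cos(x)) dx into ∫(u**5) du: now ∫(u**5) du.
Step 2. Evaluate the standard form: now u**6/6.
Step 3. Substitute back u = sin(x): now sin(x)**6/6.
Answer: sin(x)**6/6.


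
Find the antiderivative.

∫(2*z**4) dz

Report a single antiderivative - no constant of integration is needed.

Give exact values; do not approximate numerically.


Answer: 2*z**5/5.


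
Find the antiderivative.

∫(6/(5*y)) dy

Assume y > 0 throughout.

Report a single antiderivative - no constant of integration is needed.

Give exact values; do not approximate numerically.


Answer: 6*log(y)/5.


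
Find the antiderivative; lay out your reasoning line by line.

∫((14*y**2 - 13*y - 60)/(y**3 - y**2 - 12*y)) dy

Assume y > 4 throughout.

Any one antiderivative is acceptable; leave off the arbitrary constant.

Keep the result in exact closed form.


Step 1. Decompose ∫((14*y**2 - 13*y - 60)/(y**3 - y**2 - 12*y)) dy by partial fractions, (14*y**2 - 13*y - 60)/(y**3 - y**2 - 12*y) = 5/(y + 3) + 4/(y - 4) + 5/y: now ∫(5/y) dy + ∫(4/(y - 4)) dy + ∫(5/(y + 3)) dy.
Step 2. Evaluate the standard form [assuming y > 4]: now 4*log(y - 4) + ∫(5/y) dy + ∫(5/(y + 3)) dy.
Step 3. Evaluate the standard form [assuming y > -3]: now 4*log(y - 4) + 5*log(y + 3) + ∫(5/y) dy.
Step 4. Evaluate the standard form [assuming y > 0]: now 5*log(y) + 4*log(y - 4) + 5*log(y + 3).
Answer: 5*log(y) + 4*log(y - 4) + 5*log(y + 3).


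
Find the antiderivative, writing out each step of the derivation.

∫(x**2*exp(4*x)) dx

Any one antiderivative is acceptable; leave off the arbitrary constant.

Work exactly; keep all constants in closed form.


Step 1. Integrate ∫(x**2*exp(4*x)) dx by parts with u = x**2, dv = (exp(4*x)) dx, so v = exp(4*x)/4: now x**2*exp(4*x)/4 + ∫(-x*exp(4*x)/2) dx.
Step 2. Integrate ∫(-x*exp(4*x)/2) dx by parts with u = x, dv = (-exp(4*x)/2) dx, so v = -exp(4*x)/8: now x**2*exp(4*x)/4 - x*exp(4*x)/8 + ∫(exp(4*x)/8) dx.
Step 3. Evaluate the standard form: now x**2*exp(4*x)/4 - x*exp(4*x)/8 + exp(4*x)/32.
Answer: x**2*exp(4*x)/4 - x*exp(4*x)/8 + exp(4*x)/32.


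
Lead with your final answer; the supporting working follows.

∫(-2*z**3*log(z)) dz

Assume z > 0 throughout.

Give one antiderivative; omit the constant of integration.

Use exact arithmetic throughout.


The answer is -z**4*log(z)/2 + z**4/8.
Step 1. Integrate ∫(-2*z**3*log(z)) dz by parts with u = log(z), dv = (-2*z**3) dz, so v = -z**4/2 [assuming z > 0]: now -z**4*log(z)/2 + ∫(z**3/2) dz.
Step 2. Evaluate the standard form: now -z**4*log(z)/2 + z**4/8.
Answer: -z**4*log(z)/2 + z**4/8.


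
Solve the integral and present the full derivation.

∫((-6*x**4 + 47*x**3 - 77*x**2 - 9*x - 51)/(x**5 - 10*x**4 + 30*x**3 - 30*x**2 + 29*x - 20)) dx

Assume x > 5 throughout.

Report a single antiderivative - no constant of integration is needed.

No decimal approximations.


Step 1. Decompose ∫((-6*x**4 + 47*x**3 - 77*x**2 - 9*x - 51)/(x**5 - 10*x**4 + 30*x**3 - 30*x**2 + 29*x - 20)) dx by partial fractions, (-6*x**4 + 47*x**3 - 77*x**2 - 9*x - 51)/(x**5 - 10*x**4 + 30*x**3 - 30*x**2 + 29*x - 20) = -2/(x**2 + 1) - 4/(x - 1) - 3/(x - 4) + 1/(x - 5): now ∫(1/(x - 5)) dx + ∫(-3/(x - 4)) dx + ∫(-4/(x - 1)) dx + ∫(-2/(x**2 + 1)) dx.
Step 2. Evaluate the standard form [assuming x > 4]: now -3*log(x - 4) + ∫(1/(x - 5)) dx + ∫(-4/(x - 1)) dx + ∫(-2/(x**2 + 1)) dx.
Step 3. Evaluate the standard form [assuming x > 5]: now log(x - 5) - 3*log(x - 4) + ∫(-4/(x - 1)) dx + ∫(-2/(x**2 + 1)) dx.
Step 4. Evaluate the standard form [assuming x > 1]: now log(x - 5) - 3*log(x - 4) - 4*log(x - 1) + ∫(-2/(x**2 + 1)) dx.
Step 5. Evaluate the standard form: now log(x - 5) - 3*log(x - 4) - 4*log(x - 1) - 2*atan(x).
Answer: log(x - 5) - 3*log(x - 4) - 4*log(x - 1) - 2*atan(x).


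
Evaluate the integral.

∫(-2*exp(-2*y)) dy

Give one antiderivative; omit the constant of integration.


Answer: exp(-2*y).


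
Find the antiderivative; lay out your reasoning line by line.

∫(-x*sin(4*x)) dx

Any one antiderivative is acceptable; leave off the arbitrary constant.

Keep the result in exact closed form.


Step 1. Integrate ∫(-x*sin(4*x)) dx by parts with u = x, dv = (-sin(4*x)) dx, so v = cos(4*x)/4: now x*cos(4*x)/4 + ∫(-cos(4*x)/4) dx.
Step 2. Evaluate the standard form: now x*cos(4*x)/4 - sin(4*x)/16.
Answer: x*cos(4*x)/4 - sin(4*x)/16.


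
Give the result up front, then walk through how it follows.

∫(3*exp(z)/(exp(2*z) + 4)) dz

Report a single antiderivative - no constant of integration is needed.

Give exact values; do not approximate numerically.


The answer is 3*atan(exp(z)/2)/2.
Step 1. Substitute u = exp(z), turning ∫(3*exp(z)/(exp(2*z) + 4)) dz into ∫(3/(u**2 + 4)) du: now ∫(3/(u**2 + 4)) du.
Step 2. Evaluate the standard form: now 3*atan(u/2)/2.
Step 3. Substitute back u = exp(z): now 3*atan(exp(z)/2)/2.
Answer: 3*atan(exp(z)/2)/2.


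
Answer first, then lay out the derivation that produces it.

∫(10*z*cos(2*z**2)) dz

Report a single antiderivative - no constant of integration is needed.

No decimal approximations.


The answer is 5*sin(2*z**2)/2.
Step 1. Substitute u = z**2, turning ∫(10*z*cos(2*z**2)) dz into ∫(5*cos(2*u)) du: now ∫(5*cos(2*u)) du.
Step 2. Evaluate the standard form: now 5*sin(2*u)/2.
Step 3. Substitute back u = z**2: now 5*sin(2*z**2)/2.
Answer: 5*sin(2*z**2)/2.


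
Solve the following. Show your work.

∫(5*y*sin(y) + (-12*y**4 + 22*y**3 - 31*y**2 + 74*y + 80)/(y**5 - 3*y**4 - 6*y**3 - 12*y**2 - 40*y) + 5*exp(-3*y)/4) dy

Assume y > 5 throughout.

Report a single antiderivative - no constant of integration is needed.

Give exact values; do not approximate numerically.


Step 1. Rewrite: now ∫(5*y*sin(y)) dy + ∫((-12*y**4 + 22*y**3 - 31*y**2 + 74*y + 80)/(y**5 - 3*y**4 - 6*y**3 - 12*y**2 - 40*y)) dy + ∫(5*exp(-3*y)/4) dy.
Step 2. Integrate ∫(5*y*sin(y)) dy by parts with u = y, dv = (5*sin(y)) dy, so v = -5*cos(y): now -5*y*cos(y) + ∫((-12*y**4 + 22*y**3 - 31*y**2 + 74*y + 80)/(y**5 - 3*y**4 - 6*y**3 - 12*y**2 - 40*y)) dy + ∫(5*exp(-3*y)/4) dy + ∫(5*cos(y)) dy.
Step 3. Evaluate the standard form: now -5*y*cos(y) + 5*sin(y) + ∫((-12*y**4 + 22*y**3 - 31*y**2 + 74*y + 80)/(y**5 - 3*y**4 - 6*y**3 - 12*y**2 - 40*y)) dy + ∫(5*exp(-3*y)/4) dy.
Step 4. Evaluate the standard form: now -5*y*cos(y) + 5*sin(y) + ∫((-12*y**4 + 22*y**3 - 31*y**2 + 74*y + 80)/(y**5 - 3*y**4 - 6*y**3 - 12*y**2 - 40*y)) dy - 5*exp(-3*y)/12.
Step 5. Decompose ∫((-12*y**4 + 22*y**3 - 31*y**2 + 74*y + 80)/(y**5 - 3*y**4 - 6*y**3 - 12*y**2 - 40*y)) dy by partial fractions, (-12*y**4 + 22*y**3 - 31*y**2 + 74*y + 80)/(y**5 - 3*y**4 - 6*y**3 - 12*y**2 - 40*y) = 1/(y**2 + 4) - 5/(y + 2) - 5/(y - 5) - 2/y: now -5*y*cos(y) + 5*sin(y) + ∫(-2/y) dy + ∫(-5/(y - 5)) dy + ∫(-5/(y + 2)) dy + ∫(1/(y**2 + 4)) dy - 5*exp(-3*y)/12.
Step 6. Evaluate the standard form [assuming y > -2]: now -5*y*cos(y) - 5*log(y + 2) + 5*sin(y) + ∫(-2/y) dy + ∫(-5/(y - 5)) dy + ∫(1/(y**2 + 4)) dy - 5*exp(-3*y)/12.
Step 7. Evaluate the standard form [assuming y > 5]: now -5*y*cos(y) - 5*log(y - 5) - 5*log(y + 2) + 5*sin(y) + ∫(-2/y) dy + ∫(1/(y**2 + 4)) dy - 5*exp(-3*y)/12.
Step 8. Evaluate the standard form [assuming y > 0]: now -5*y*cos(y) - 2*log(y) - 5*log(y - 5) - 5*log(y + 2) + 5*sin(y) + ∫(1/(y**2 + 4)) dy - 5*exp(-3*y)/12.
Step 9. Evaluate the standard form: now -5*y*cos(y) - 2*log(y) - 5*log(y - 5) - 5*log(y + 2) + 5*sin(y) + atan(y/2)/2 - 5*exp(-3*y)/12.
Answer: -5*y*cos(y) - 2*log(y) - 5*log(y - 5) - 5*log(y + 2) + 5*sin(y) + atan(y/2)/2 - 5*exp(-3*y)/12.
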